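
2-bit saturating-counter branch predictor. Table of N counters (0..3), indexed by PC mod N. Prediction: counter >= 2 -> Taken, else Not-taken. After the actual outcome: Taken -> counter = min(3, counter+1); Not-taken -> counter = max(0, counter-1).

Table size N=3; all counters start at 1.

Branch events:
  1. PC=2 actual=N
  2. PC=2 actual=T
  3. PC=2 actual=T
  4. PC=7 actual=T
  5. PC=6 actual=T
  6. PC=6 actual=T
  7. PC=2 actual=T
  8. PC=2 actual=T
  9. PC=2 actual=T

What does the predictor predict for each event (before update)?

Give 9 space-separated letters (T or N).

Ev 1: PC=2 idx=2 pred=N actual=N -> ctr[2]=0
Ev 2: PC=2 idx=2 pred=N actual=T -> ctr[2]=1
Ev 3: PC=2 idx=2 pred=N actual=T -> ctr[2]=2
Ev 4: PC=7 idx=1 pred=N actual=T -> ctr[1]=2
Ev 5: PC=6 idx=0 pred=N actual=T -> ctr[0]=2
Ev 6: PC=6 idx=0 pred=T actual=T -> ctr[0]=3
Ev 7: PC=2 idx=2 pred=T actual=T -> ctr[2]=3
Ev 8: PC=2 idx=2 pred=T actual=T -> ctr[2]=3
Ev 9: PC=2 idx=2 pred=T actual=T -> ctr[2]=3

Answer: N N N N N T T T T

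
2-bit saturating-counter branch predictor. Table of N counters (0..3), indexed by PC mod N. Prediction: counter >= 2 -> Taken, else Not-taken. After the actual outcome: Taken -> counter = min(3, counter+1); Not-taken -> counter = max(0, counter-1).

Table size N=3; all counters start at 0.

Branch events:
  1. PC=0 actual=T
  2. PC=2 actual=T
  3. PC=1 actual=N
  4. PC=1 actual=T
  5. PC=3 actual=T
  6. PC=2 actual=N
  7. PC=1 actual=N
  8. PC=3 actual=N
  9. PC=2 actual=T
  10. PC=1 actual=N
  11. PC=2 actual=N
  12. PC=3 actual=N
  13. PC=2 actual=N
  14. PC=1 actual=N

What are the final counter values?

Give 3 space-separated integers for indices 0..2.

Ev 1: PC=0 idx=0 pred=N actual=T -> ctr[0]=1
Ev 2: PC=2 idx=2 pred=N actual=T -> ctr[2]=1
Ev 3: PC=1 idx=1 pred=N actual=N -> ctr[1]=0
Ev 4: PC=1 idx=1 pred=N actual=T -> ctr[1]=1
Ev 5: PC=3 idx=0 pred=N actual=T -> ctr[0]=2
Ev 6: PC=2 idx=2 pred=N actual=N -> ctr[2]=0
Ev 7: PC=1 idx=1 pred=N actual=N -> ctr[1]=0
Ev 8: PC=3 idx=0 pred=T actual=N -> ctr[0]=1
Ev 9: PC=2 idx=2 pred=N actual=T -> ctr[2]=1
Ev 10: PC=1 idx=1 pred=N actual=N -> ctr[1]=0
Ev 11: PC=2 idx=2 pred=N actual=N -> ctr[2]=0
Ev 12: PC=3 idx=0 pred=N actual=N -> ctr[0]=0
Ev 13: PC=2 idx=2 pred=N actual=N -> ctr[2]=0
Ev 14: PC=1 idx=1 pred=N actual=N -> ctr[1]=0

Answer: 0 0 0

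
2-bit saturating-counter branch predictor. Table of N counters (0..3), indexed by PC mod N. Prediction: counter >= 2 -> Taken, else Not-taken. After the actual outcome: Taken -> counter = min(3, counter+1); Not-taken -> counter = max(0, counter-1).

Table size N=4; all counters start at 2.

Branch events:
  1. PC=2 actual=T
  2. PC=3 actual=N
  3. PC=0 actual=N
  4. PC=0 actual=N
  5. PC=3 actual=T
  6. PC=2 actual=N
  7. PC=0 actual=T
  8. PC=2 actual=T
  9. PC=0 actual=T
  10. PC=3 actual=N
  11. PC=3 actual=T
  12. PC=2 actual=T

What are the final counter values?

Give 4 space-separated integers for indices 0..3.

Answer: 2 2 3 2

Derivation:
Ev 1: PC=2 idx=2 pred=T actual=T -> ctr[2]=3
Ev 2: PC=3 idx=3 pred=T actual=N -> ctr[3]=1
Ev 3: PC=0 idx=0 pred=T actual=N -> ctr[0]=1
Ev 4: PC=0 idx=0 pred=N actual=N -> ctr[0]=0
Ev 5: PC=3 idx=3 pred=N actual=T -> ctr[3]=2
Ev 6: PC=2 idx=2 pred=T actual=N -> ctr[2]=2
Ev 7: PC=0 idx=0 pred=N actual=T -> ctr[0]=1
Ev 8: PC=2 idx=2 pred=T actual=T -> ctr[2]=3
Ev 9: PC=0 idx=0 pred=N actual=T -> ctr[0]=2
Ev 10: PC=3 idx=3 pred=T actual=N -> ctr[3]=1
Ev 11: PC=3 idx=3 pred=N actual=T -> ctr[3]=2
Ev 12: PC=2 idx=2 pred=T actual=T -> ctr[2]=3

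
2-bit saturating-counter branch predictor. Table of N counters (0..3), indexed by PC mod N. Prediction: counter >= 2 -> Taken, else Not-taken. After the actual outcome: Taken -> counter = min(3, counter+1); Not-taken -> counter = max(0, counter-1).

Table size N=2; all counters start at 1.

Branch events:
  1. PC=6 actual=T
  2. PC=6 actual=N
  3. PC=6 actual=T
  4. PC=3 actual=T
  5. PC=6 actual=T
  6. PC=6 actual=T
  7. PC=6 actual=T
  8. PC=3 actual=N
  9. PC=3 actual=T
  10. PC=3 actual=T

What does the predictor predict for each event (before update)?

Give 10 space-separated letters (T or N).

Answer: N T N N T T T T N T

Derivation:
Ev 1: PC=6 idx=0 pred=N actual=T -> ctr[0]=2
Ev 2: PC=6 idx=0 pred=T actual=N -> ctr[0]=1
Ev 3: PC=6 idx=0 pred=N actual=T -> ctr[0]=2
Ev 4: PC=3 idx=1 pred=N actual=T -> ctr[1]=2
Ev 5: PC=6 idx=0 pred=T actual=T -> ctr[0]=3
Ev 6: PC=6 idx=0 pred=T actual=T -> ctr[0]=3
Ev 7: PC=6 idx=0 pred=T actual=T -> ctr[0]=3
Ev 8: PC=3 idx=1 pred=T actual=N -> ctr[1]=1
Ev 9: PC=3 idx=1 pred=N actual=T -> ctr[1]=2
Ev 10: PC=3 idx=1 pred=T actual=T -> ctr[1]=3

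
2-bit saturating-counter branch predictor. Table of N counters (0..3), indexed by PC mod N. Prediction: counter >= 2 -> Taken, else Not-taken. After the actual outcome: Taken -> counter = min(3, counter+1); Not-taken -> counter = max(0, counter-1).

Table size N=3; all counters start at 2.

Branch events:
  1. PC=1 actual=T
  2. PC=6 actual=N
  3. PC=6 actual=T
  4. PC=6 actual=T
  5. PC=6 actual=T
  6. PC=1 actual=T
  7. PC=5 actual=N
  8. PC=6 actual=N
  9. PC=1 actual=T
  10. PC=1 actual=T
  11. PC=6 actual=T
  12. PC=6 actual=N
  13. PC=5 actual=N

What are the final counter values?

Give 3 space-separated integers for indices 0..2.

Ev 1: PC=1 idx=1 pred=T actual=T -> ctr[1]=3
Ev 2: PC=6 idx=0 pred=T actual=N -> ctr[0]=1
Ev 3: PC=6 idx=0 pred=N actual=T -> ctr[0]=2
Ev 4: PC=6 idx=0 pred=T actual=T -> ctr[0]=3
Ev 5: PC=6 idx=0 pred=T actual=T -> ctr[0]=3
Ev 6: PC=1 idx=1 pred=T actual=T -> ctr[1]=3
Ev 7: PC=5 idx=2 pred=T actual=N -> ctr[2]=1
Ev 8: PC=6 idx=0 pred=T actual=N -> ctr[0]=2
Ev 9: PC=1 idx=1 pred=T actual=T -> ctr[1]=3
Ev 10: PC=1 idx=1 pred=T actual=T -> ctr[1]=3
Ev 11: PC=6 idx=0 pred=T actual=T -> ctr[0]=3
Ev 12: PC=6 idx=0 pred=T actual=N -> ctr[0]=2
Ev 13: PC=5 idx=2 pred=N actual=N -> ctr[2]=0

Answer: 2 3 0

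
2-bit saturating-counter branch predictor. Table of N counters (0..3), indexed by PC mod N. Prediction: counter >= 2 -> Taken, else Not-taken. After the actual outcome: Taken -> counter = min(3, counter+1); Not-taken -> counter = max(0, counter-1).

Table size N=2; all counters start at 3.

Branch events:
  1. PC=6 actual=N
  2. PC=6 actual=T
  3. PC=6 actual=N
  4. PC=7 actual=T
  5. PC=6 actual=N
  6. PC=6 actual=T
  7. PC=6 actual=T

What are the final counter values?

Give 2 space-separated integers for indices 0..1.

Answer: 3 3

Derivation:
Ev 1: PC=6 idx=0 pred=T actual=N -> ctr[0]=2
Ev 2: PC=6 idx=0 pred=T actual=T -> ctr[0]=3
Ev 3: PC=6 idx=0 pred=T actual=N -> ctr[0]=2
Ev 4: PC=7 idx=1 pred=T actual=T -> ctr[1]=3
Ev 5: PC=6 idx=0 pred=T actual=N -> ctr[0]=1
Ev 6: PC=6 idx=0 pred=N actual=T -> ctr[0]=2
Ev 7: PC=6 idx=0 pred=T actual=T -> ctr[0]=3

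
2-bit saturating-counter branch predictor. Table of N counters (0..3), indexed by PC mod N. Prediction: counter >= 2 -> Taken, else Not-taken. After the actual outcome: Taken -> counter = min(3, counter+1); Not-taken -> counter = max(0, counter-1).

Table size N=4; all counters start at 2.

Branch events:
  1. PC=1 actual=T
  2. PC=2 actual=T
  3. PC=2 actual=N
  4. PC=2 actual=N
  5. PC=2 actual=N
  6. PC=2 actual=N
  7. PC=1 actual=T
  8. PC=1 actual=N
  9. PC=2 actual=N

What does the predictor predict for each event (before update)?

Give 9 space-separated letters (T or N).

Answer: T T T T N N T T N

Derivation:
Ev 1: PC=1 idx=1 pred=T actual=T -> ctr[1]=3
Ev 2: PC=2 idx=2 pred=T actual=T -> ctr[2]=3
Ev 3: PC=2 idx=2 pred=T actual=N -> ctr[2]=2
Ev 4: PC=2 idx=2 pred=T actual=N -> ctr[2]=1
Ev 5: PC=2 idx=2 pred=N actual=N -> ctr[2]=0
Ev 6: PC=2 idx=2 pred=N actual=N -> ctr[2]=0
Ev 7: PC=1 idx=1 pred=T actual=T -> ctr[1]=3
Ev 8: PC=1 idx=1 pred=T actual=N -> ctr[1]=2
Ev 9: PC=2 idx=2 pred=N actual=N -> ctr[2]=0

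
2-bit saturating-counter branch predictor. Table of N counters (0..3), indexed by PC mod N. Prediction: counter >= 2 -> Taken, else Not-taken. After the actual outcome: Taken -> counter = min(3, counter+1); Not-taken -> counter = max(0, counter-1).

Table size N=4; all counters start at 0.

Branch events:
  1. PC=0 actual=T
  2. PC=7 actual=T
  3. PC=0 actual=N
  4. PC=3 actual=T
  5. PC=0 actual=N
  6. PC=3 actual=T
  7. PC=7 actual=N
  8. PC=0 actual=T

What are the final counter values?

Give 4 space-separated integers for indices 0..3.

Answer: 1 0 0 2

Derivation:
Ev 1: PC=0 idx=0 pred=N actual=T -> ctr[0]=1
Ev 2: PC=7 idx=3 pred=N actual=T -> ctr[3]=1
Ev 3: PC=0 idx=0 pred=N actual=N -> ctr[0]=0
Ev 4: PC=3 idx=3 pred=N actual=T -> ctr[3]=2
Ev 5: PC=0 idx=0 pred=N actual=N -> ctr[0]=0
Ev 6: PC=3 idx=3 pred=T actual=T -> ctr[3]=3
Ev 7: PC=7 idx=3 pred=T actual=N -> ctr[3]=2
Ev 8: PC=0 idx=0 pred=N actual=T -> ctr[0]=1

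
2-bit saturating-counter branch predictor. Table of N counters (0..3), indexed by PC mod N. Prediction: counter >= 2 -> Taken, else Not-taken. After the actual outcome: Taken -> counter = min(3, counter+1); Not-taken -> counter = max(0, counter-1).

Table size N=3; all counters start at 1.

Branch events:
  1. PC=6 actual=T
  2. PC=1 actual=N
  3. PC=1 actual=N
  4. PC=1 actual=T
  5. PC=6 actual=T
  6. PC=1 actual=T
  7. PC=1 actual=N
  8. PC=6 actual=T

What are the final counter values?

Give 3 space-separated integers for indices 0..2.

Ev 1: PC=6 idx=0 pred=N actual=T -> ctr[0]=2
Ev 2: PC=1 idx=1 pred=N actual=N -> ctr[1]=0
Ev 3: PC=1 idx=1 pred=N actual=N -> ctr[1]=0
Ev 4: PC=1 idx=1 pred=N actual=T -> ctr[1]=1
Ev 5: PC=6 idx=0 pred=T actual=T -> ctr[0]=3
Ev 6: PC=1 idx=1 pred=N actual=T -> ctr[1]=2
Ev 7: PC=1 idx=1 pred=T actual=N -> ctr[1]=1
Ev 8: PC=6 idx=0 pred=T actual=T -> ctr[0]=3

Answer: 3 1 1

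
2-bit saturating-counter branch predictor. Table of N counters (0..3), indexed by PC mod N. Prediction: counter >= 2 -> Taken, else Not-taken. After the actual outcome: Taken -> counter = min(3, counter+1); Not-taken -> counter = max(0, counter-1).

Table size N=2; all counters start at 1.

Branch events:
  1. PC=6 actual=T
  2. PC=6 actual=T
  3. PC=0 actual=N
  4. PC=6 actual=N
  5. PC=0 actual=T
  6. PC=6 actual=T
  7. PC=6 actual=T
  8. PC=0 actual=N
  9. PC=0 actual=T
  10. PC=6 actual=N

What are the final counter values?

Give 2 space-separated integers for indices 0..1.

Answer: 2 1

Derivation:
Ev 1: PC=6 idx=0 pred=N actual=T -> ctr[0]=2
Ev 2: PC=6 idx=0 pred=T actual=T -> ctr[0]=3
Ev 3: PC=0 idx=0 pred=T actual=N -> ctr[0]=2
Ev 4: PC=6 idx=0 pred=T actual=N -> ctr[0]=1
Ev 5: PC=0 idx=0 pred=N actual=T -> ctr[0]=2
Ev 6: PC=6 idx=0 pred=T actual=T -> ctr[0]=3
Ev 7: PC=6 idx=0 pred=T actual=T -> ctr[0]=3
Ev 8: PC=0 idx=0 pred=T actual=N -> ctr[0]=2
Ev 9: PC=0 idx=0 pred=T actual=T -> ctr[0]=3
Ev 10: PC=6 idx=0 pred=T actual=N -> ctr[0]=2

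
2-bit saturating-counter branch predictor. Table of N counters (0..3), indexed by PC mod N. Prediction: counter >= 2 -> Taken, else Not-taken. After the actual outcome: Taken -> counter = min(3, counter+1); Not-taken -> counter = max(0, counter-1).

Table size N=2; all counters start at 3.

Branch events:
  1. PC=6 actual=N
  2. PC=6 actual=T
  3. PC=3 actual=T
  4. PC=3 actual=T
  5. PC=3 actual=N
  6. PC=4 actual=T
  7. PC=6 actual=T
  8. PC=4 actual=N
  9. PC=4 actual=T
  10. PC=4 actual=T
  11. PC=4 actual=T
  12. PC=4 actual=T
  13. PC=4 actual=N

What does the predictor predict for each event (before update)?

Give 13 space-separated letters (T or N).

Answer: T T T T T T T T T T T T T

Derivation:
Ev 1: PC=6 idx=0 pred=T actual=N -> ctr[0]=2
Ev 2: PC=6 idx=0 pred=T actual=T -> ctr[0]=3
Ev 3: PC=3 idx=1 pred=T actual=T -> ctr[1]=3
Ev 4: PC=3 idx=1 pred=T actual=T -> ctr[1]=3
Ev 5: PC=3 idx=1 pred=T actual=N -> ctr[1]=2
Ev 6: PC=4 idx=0 pred=T actual=T -> ctr[0]=3
Ev 7: PC=6 idx=0 pred=T actual=T -> ctr[0]=3
Ev 8: PC=4 idx=0 pred=T actual=N -> ctr[0]=2
Ev 9: PC=4 idx=0 pred=T actual=T -> ctr[0]=3
Ev 10: PC=4 idx=0 pred=T actual=T -> ctr[0]=3
Ev 11: PC=4 idx=0 pred=T actual=T -> ctr[0]=3
Ev 12: PC=4 idx=0 pred=T actual=T -> ctr[0]=3
Ev 13: PC=4 idx=0 pred=T actual=N -> ctr[0]=2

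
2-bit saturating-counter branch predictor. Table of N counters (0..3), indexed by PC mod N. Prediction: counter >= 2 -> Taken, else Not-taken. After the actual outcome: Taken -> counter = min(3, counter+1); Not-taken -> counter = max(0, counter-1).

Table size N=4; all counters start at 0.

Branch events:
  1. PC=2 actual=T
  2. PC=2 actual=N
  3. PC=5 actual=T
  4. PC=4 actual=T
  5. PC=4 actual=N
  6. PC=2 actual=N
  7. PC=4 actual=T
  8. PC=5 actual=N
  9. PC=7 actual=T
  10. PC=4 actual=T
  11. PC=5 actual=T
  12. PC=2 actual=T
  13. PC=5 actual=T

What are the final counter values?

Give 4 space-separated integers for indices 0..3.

Answer: 2 2 1 1

Derivation:
Ev 1: PC=2 idx=2 pred=N actual=T -> ctr[2]=1
Ev 2: PC=2 idx=2 pred=N actual=N -> ctr[2]=0
Ev 3: PC=5 idx=1 pred=N actual=T -> ctr[1]=1
Ev 4: PC=4 idx=0 pred=N actual=T -> ctr[0]=1
Ev 5: PC=4 idx=0 pred=N actual=N -> ctr[0]=0
Ev 6: PC=2 idx=2 pred=N actual=N -> ctr[2]=0
Ev 7: PC=4 idx=0 pred=N actual=T -> ctr[0]=1
Ev 8: PC=5 idx=1 pred=N actual=N -> ctr[1]=0
Ev 9: PC=7 idx=3 pred=N actual=T -> ctr[3]=1
Ev 10: PC=4 idx=0 pred=N actual=T -> ctr[0]=2
Ev 11: PC=5 idx=1 pred=N actual=T -> ctr[1]=1
Ev 12: PC=2 idx=2 pred=N actual=T -> ctr[2]=1
Ev 13: PC=5 idx=1 pred=N actual=T -> ctr[1]=2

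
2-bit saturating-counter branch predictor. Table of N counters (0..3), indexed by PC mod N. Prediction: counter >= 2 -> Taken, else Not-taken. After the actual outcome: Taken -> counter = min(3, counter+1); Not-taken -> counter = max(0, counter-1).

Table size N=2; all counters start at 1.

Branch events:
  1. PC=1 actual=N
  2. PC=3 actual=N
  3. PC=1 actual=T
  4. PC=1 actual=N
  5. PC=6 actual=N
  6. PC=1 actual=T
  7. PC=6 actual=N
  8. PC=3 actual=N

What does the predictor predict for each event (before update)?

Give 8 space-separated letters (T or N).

Answer: N N N N N N N N

Derivation:
Ev 1: PC=1 idx=1 pred=N actual=N -> ctr[1]=0
Ev 2: PC=3 idx=1 pred=N actual=N -> ctr[1]=0
Ev 3: PC=1 idx=1 pred=N actual=T -> ctr[1]=1
Ev 4: PC=1 idx=1 pred=N actual=N -> ctr[1]=0
Ev 5: PC=6 idx=0 pred=N actual=N -> ctr[0]=0
Ev 6: PC=1 idx=1 pred=N actual=T -> ctr[1]=1
Ev 7: PC=6 idx=0 pred=N actual=N -> ctr[0]=0
Ev 8: PC=3 idx=1 pred=N actual=N -> ctr[1]=0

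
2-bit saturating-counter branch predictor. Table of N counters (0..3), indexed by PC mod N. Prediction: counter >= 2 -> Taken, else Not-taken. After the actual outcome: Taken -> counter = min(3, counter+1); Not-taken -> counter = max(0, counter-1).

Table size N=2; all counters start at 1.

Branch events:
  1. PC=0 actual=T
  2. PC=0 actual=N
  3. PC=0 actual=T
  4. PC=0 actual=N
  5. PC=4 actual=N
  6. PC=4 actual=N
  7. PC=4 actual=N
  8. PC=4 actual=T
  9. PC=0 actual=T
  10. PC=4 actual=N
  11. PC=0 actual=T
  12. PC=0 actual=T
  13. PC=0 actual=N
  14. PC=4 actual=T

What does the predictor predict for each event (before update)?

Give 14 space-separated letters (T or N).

Ev 1: PC=0 idx=0 pred=N actual=T -> ctr[0]=2
Ev 2: PC=0 idx=0 pred=T actual=N -> ctr[0]=1
Ev 3: PC=0 idx=0 pred=N actual=T -> ctr[0]=2
Ev 4: PC=0 idx=0 pred=T actual=N -> ctr[0]=1
Ev 5: PC=4 idx=0 pred=N actual=N -> ctr[0]=0
Ev 6: PC=4 idx=0 pred=N actual=N -> ctr[0]=0
Ev 7: PC=4 idx=0 pred=N actual=N -> ctr[0]=0
Ev 8: PC=4 idx=0 pred=N actual=T -> ctr[0]=1
Ev 9: PC=0 idx=0 pred=N actual=T -> ctr[0]=2
Ev 10: PC=4 idx=0 pred=T actual=N -> ctr[0]=1
Ev 11: PC=0 idx=0 pred=N actual=T -> ctr[0]=2
Ev 12: PC=0 idx=0 pred=T actual=T -> ctr[0]=3
Ev 13: PC=0 idx=0 pred=T actual=N -> ctr[0]=2
Ev 14: PC=4 idx=0 pred=T actual=T -> ctr[0]=3

Answer: N T N T N N N N N T N T T T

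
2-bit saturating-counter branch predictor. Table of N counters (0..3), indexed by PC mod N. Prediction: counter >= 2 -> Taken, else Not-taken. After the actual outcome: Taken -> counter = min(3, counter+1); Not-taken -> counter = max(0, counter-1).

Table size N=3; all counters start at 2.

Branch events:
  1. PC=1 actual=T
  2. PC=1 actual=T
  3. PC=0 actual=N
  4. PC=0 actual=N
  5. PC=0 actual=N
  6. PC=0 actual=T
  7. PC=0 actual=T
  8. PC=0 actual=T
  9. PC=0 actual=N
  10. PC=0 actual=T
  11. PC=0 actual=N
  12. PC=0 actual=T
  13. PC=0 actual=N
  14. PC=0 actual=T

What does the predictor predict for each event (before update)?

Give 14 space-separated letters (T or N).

Answer: T T T N N N N T T T T T T T

Derivation:
Ev 1: PC=1 idx=1 pred=T actual=T -> ctr[1]=3
Ev 2: PC=1 idx=1 pred=T actual=T -> ctr[1]=3
Ev 3: PC=0 idx=0 pred=T actual=N -> ctr[0]=1
Ev 4: PC=0 idx=0 pred=N actual=N -> ctr[0]=0
Ev 5: PC=0 idx=0 pred=N actual=N -> ctr[0]=0
Ev 6: PC=0 idx=0 pred=N actual=T -> ctr[0]=1
Ev 7: PC=0 idx=0 pred=N actual=T -> ctr[0]=2
Ev 8: PC=0 idx=0 pred=T actual=T -> ctr[0]=3
Ev 9: PC=0 idx=0 pred=T actual=N -> ctr[0]=2
Ev 10: PC=0 idx=0 pred=T actual=T -> ctr[0]=3
Ev 11: PC=0 idx=0 pred=T actual=N -> ctr[0]=2
Ev 12: PC=0 idx=0 pred=T actual=T -> ctr[0]=3
Ev 13: PC=0 idx=0 pred=T actual=N -> ctr[0]=2
Ev 14: PC=0 idx=0 pred=T actual=T -> ctr[0]=3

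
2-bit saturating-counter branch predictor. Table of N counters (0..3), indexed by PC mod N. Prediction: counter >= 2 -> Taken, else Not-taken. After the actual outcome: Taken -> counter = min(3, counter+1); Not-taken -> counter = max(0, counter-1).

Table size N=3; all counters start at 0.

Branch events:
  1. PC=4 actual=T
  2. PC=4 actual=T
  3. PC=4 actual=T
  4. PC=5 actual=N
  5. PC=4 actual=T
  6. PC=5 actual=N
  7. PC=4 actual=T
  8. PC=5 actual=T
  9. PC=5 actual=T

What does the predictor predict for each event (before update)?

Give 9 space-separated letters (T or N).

Ev 1: PC=4 idx=1 pred=N actual=T -> ctr[1]=1
Ev 2: PC=4 idx=1 pred=N actual=T -> ctr[1]=2
Ev 3: PC=4 idx=1 pred=T actual=T -> ctr[1]=3
Ev 4: PC=5 idx=2 pred=N actual=N -> ctr[2]=0
Ev 5: PC=4 idx=1 pred=T actual=T -> ctr[1]=3
Ev 6: PC=5 idx=2 pred=N actual=N -> ctr[2]=0
Ev 7: PC=4 idx=1 pred=T actual=T -> ctr[1]=3
Ev 8: PC=5 idx=2 pred=N actual=T -> ctr[2]=1
Ev 9: PC=5 idx=2 pred=N actual=T -> ctr[2]=2

Answer: N N T N T N T N N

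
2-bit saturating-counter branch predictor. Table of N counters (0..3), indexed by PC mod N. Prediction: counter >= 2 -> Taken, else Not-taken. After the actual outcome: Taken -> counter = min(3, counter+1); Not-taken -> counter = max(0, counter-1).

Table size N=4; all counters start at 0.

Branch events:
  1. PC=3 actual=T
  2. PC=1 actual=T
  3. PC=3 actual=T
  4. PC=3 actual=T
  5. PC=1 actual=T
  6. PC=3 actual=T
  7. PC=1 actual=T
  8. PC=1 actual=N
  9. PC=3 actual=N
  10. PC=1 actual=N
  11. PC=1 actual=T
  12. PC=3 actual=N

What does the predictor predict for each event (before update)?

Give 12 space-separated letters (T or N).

Ev 1: PC=3 idx=3 pred=N actual=T -> ctr[3]=1
Ev 2: PC=1 idx=1 pred=N actual=T -> ctr[1]=1
Ev 3: PC=3 idx=3 pred=N actual=T -> ctr[3]=2
Ev 4: PC=3 idx=3 pred=T actual=T -> ctr[3]=3
Ev 5: PC=1 idx=1 pred=N actual=T -> ctr[1]=2
Ev 6: PC=3 idx=3 pred=T actual=T -> ctr[3]=3
Ev 7: PC=1 idx=1 pred=T actual=T -> ctr[1]=3
Ev 8: PC=1 idx=1 pred=T actual=N -> ctr[1]=2
Ev 9: PC=3 idx=3 pred=T actual=N -> ctr[3]=2
Ev 10: PC=1 idx=1 pred=T actual=N -> ctr[1]=1
Ev 11: PC=1 idx=1 pred=N actual=T -> ctr[1]=2
Ev 12: PC=3 idx=3 pred=T actual=N -> ctr[3]=1

Answer: N N N T N T T T T T N T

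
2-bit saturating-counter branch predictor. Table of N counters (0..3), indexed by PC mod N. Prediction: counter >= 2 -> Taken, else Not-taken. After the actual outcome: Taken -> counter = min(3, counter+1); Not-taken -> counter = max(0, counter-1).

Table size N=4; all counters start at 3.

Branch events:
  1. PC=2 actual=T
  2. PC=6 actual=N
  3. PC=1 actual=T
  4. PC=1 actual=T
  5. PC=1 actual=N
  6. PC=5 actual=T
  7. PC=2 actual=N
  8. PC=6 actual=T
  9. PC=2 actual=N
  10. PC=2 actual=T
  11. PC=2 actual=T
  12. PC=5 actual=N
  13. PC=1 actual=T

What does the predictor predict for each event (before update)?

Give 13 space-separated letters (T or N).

Answer: T T T T T T T N T N T T T

Derivation:
Ev 1: PC=2 idx=2 pred=T actual=T -> ctr[2]=3
Ev 2: PC=6 idx=2 pred=T actual=N -> ctr[2]=2
Ev 3: PC=1 idx=1 pred=T actual=T -> ctr[1]=3
Ev 4: PC=1 idx=1 pred=T actual=T -> ctr[1]=3
Ev 5: PC=1 idx=1 pred=T actual=N -> ctr[1]=2
Ev 6: PC=5 idx=1 pred=T actual=T -> ctr[1]=3
Ev 7: PC=2 idx=2 pred=T actual=N -> ctr[2]=1
Ev 8: PC=6 idx=2 pred=N actual=T -> ctr[2]=2
Ev 9: PC=2 idx=2 pred=T actual=N -> ctr[2]=1
Ev 10: PC=2 idx=2 pred=N actual=T -> ctr[2]=2
Ev 11: PC=2 idx=2 pred=T actual=T -> ctr[2]=3
Ev 12: PC=5 idx=1 pred=T actual=N -> ctr[1]=2
Ev 13: PC=1 idx=1 pred=T actual=T -> ctr[1]=3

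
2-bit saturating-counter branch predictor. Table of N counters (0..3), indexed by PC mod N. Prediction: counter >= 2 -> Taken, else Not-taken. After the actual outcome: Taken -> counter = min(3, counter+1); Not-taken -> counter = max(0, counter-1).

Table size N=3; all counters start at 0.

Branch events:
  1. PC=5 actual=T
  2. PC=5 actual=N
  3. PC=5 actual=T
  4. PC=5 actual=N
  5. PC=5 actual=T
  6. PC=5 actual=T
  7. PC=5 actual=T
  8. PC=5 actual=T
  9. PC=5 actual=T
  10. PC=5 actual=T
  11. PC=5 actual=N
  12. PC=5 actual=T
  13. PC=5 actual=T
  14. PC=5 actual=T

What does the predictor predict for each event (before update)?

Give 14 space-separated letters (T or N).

Answer: N N N N N N T T T T T T T T

Derivation:
Ev 1: PC=5 idx=2 pred=N actual=T -> ctr[2]=1
Ev 2: PC=5 idx=2 pred=N actual=N -> ctr[2]=0
Ev 3: PC=5 idx=2 pred=N actual=T -> ctr[2]=1
Ev 4: PC=5 idx=2 pred=N actual=N -> ctr[2]=0
Ev 5: PC=5 idx=2 pred=N actual=T -> ctr[2]=1
Ev 6: PC=5 idx=2 pred=N actual=T -> ctr[2]=2
Ev 7: PC=5 idx=2 pred=T actual=T -> ctr[2]=3
Ev 8: PC=5 idx=2 pred=T actual=T -> ctr[2]=3
Ev 9: PC=5 idx=2 pred=T actual=T -> ctr[2]=3
Ev 10: PC=5 idx=2 pred=T actual=T -> ctr[2]=3
Ev 11: PC=5 idx=2 pred=T actual=N -> ctr[2]=2
Ev 12: PC=5 idx=2 pred=T actual=T -> ctr[2]=3
Ev 13: PC=5 idx=2 pred=T actual=T -> ctr[2]=3
Ev 14: PC=5 idx=2 pred=T actual=T -> ctr[2]=3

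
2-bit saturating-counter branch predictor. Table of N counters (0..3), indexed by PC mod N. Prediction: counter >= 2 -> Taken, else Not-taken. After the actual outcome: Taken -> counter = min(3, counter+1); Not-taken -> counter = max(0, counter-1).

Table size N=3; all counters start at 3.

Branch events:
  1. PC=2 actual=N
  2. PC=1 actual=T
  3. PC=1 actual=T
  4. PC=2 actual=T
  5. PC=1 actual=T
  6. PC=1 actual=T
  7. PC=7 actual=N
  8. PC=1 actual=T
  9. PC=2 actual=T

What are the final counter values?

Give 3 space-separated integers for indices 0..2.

Answer: 3 3 3

Derivation:
Ev 1: PC=2 idx=2 pred=T actual=N -> ctr[2]=2
Ev 2: PC=1 idx=1 pred=T actual=T -> ctr[1]=3
Ev 3: PC=1 idx=1 pred=T actual=T -> ctr[1]=3
Ev 4: PC=2 idx=2 pred=T actual=T -> ctr[2]=3
Ev 5: PC=1 idx=1 pred=T actual=T -> ctr[1]=3
Ev 6: PC=1 idx=1 pred=T actual=T -> ctr[1]=3
Ev 7: PC=7 idx=1 pred=T actual=N -> ctr[1]=2
Ev 8: PC=1 idx=1 pred=T actual=T -> ctr[1]=3
Ev 9: PC=2 idx=2 pred=T actual=T -> ctr[2]=3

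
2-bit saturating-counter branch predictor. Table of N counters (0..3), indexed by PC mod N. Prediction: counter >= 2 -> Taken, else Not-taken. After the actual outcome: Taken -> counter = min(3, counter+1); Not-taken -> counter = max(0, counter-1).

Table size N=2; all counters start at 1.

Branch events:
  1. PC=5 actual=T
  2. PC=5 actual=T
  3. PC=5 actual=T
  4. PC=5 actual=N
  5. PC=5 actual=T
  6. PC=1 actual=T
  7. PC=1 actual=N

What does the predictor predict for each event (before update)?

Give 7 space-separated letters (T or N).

Answer: N T T T T T T

Derivation:
Ev 1: PC=5 idx=1 pred=N actual=T -> ctr[1]=2
Ev 2: PC=5 idx=1 pred=T actual=T -> ctr[1]=3
Ev 3: PC=5 idx=1 pred=T actual=T -> ctr[1]=3
Ev 4: PC=5 idx=1 pred=T actual=N -> ctr[1]=2
Ev 5: PC=5 idx=1 pred=T actual=T -> ctr[1]=3
Ev 6: PC=1 idx=1 pred=T actual=T -> ctr[1]=3
Ev 7: PC=1 idx=1 pred=T actual=N -> ctr[1]=2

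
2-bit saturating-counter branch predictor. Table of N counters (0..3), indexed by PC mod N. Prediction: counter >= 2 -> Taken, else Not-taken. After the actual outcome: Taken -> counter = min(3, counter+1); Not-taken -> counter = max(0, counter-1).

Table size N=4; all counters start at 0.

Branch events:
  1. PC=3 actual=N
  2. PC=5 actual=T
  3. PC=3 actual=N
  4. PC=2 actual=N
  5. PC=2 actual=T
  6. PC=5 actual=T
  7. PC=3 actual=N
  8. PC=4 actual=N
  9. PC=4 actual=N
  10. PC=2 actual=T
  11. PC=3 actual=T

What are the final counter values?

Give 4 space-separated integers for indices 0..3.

Ev 1: PC=3 idx=3 pred=N actual=N -> ctr[3]=0
Ev 2: PC=5 idx=1 pred=N actual=T -> ctr[1]=1
Ev 3: PC=3 idx=3 pred=N actual=N -> ctr[3]=0
Ev 4: PC=2 idx=2 pred=N actual=N -> ctr[2]=0
Ev 5: PC=2 idx=2 pred=N actual=T -> ctr[2]=1
Ev 6: PC=5 idx=1 pred=N actual=T -> ctr[1]=2
Ev 7: PC=3 idx=3 pred=N actual=N -> ctr[3]=0
Ev 8: PC=4 idx=0 pred=N actual=N -> ctr[0]=0
Ev 9: PC=4 idx=0 pred=N actual=N -> ctr[0]=0
Ev 10: PC=2 idx=2 pred=N actual=T -> ctr[2]=2
Ev 11: PC=3 idx=3 pred=N actual=T -> ctr[3]=1

Answer: 0 2 2 1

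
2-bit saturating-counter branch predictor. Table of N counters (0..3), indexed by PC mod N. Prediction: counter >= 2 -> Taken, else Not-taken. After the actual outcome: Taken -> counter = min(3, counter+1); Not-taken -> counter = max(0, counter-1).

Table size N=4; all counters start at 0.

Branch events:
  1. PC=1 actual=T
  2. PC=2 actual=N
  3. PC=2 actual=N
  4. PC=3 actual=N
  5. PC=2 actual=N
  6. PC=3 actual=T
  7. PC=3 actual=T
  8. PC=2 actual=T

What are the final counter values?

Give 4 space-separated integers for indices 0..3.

Ev 1: PC=1 idx=1 pred=N actual=T -> ctr[1]=1
Ev 2: PC=2 idx=2 pred=N actual=N -> ctr[2]=0
Ev 3: PC=2 idx=2 pred=N actual=N -> ctr[2]=0
Ev 4: PC=3 idx=3 pred=N actual=N -> ctr[3]=0
Ev 5: PC=2 idx=2 pred=N actual=N -> ctr[2]=0
Ev 6: PC=3 idx=3 pred=N actual=T -> ctr[3]=1
Ev 7: PC=3 idx=3 pred=N actual=T -> ctr[3]=2
Ev 8: PC=2 idx=2 pred=N actual=T -> ctr[2]=1

Answer: 0 1 1 2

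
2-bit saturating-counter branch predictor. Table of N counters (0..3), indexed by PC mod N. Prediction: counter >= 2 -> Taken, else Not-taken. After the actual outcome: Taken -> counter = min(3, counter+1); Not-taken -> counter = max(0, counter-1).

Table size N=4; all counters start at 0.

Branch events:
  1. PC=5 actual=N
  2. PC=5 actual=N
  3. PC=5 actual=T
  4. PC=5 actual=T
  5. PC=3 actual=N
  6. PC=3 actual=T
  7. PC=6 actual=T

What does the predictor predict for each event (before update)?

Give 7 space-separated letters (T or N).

Ev 1: PC=5 idx=1 pred=N actual=N -> ctr[1]=0
Ev 2: PC=5 idx=1 pred=N actual=N -> ctr[1]=0
Ev 3: PC=5 idx=1 pred=N actual=T -> ctr[1]=1
Ev 4: PC=5 idx=1 pred=N actual=T -> ctr[1]=2
Ev 5: PC=3 idx=3 pred=N actual=N -> ctr[3]=0
Ev 6: PC=3 idx=3 pred=N actual=T -> ctr[3]=1
Ev 7: PC=6 idx=2 pred=N actual=T -> ctr[2]=1

Answer: N N N N N N N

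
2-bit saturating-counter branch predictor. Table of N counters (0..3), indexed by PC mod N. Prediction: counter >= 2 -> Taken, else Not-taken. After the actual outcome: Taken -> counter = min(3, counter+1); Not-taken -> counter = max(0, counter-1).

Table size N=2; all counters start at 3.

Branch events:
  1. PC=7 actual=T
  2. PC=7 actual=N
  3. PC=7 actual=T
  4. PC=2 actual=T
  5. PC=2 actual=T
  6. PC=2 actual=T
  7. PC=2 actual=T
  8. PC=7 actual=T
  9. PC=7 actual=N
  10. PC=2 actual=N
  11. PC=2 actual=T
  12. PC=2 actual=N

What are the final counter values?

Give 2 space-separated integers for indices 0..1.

Ev 1: PC=7 idx=1 pred=T actual=T -> ctr[1]=3
Ev 2: PC=7 idx=1 pred=T actual=N -> ctr[1]=2
Ev 3: PC=7 idx=1 pred=T actual=T -> ctr[1]=3
Ev 4: PC=2 idx=0 pred=T actual=T -> ctr[0]=3
Ev 5: PC=2 idx=0 pred=T actual=T -> ctr[0]=3
Ev 6: PC=2 idx=0 pred=T actual=T -> ctr[0]=3
Ev 7: PC=2 idx=0 pred=T actual=T -> ctr[0]=3
Ev 8: PC=7 idx=1 pred=T actual=T -> ctr[1]=3
Ev 9: PC=7 idx=1 pred=T actual=N -> ctr[1]=2
Ev 10: PC=2 idx=0 pred=T actual=N -> ctr[0]=2
Ev 11: PC=2 idx=0 pred=T actual=T -> ctr[0]=3
Ev 12: PC=2 idx=0 pred=T actual=N -> ctr[0]=2

Answer: 2 2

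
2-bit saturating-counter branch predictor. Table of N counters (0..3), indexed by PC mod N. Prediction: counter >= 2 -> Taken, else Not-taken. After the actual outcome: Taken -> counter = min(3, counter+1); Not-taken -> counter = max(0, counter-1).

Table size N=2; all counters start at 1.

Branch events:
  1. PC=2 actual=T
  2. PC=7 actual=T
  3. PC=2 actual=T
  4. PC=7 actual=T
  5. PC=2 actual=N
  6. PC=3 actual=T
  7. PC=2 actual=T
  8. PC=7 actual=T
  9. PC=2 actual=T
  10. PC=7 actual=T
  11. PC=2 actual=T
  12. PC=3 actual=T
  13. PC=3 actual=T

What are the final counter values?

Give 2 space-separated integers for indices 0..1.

Ev 1: PC=2 idx=0 pred=N actual=T -> ctr[0]=2
Ev 2: PC=7 idx=1 pred=N actual=T -> ctr[1]=2
Ev 3: PC=2 idx=0 pred=T actual=T -> ctr[0]=3
Ev 4: PC=7 idx=1 pred=T actual=T -> ctr[1]=3
Ev 5: PC=2 idx=0 pred=T actual=N -> ctr[0]=2
Ev 6: PC=3 idx=1 pred=T actual=T -> ctr[1]=3
Ev 7: PC=2 idx=0 pred=T actual=T -> ctr[0]=3
Ev 8: PC=7 idx=1 pred=T actual=T -> ctr[1]=3
Ev 9: PC=2 idx=0 pred=T actual=T -> ctr[0]=3
Ev 10: PC=7 idx=1 pred=T actual=T -> ctr[1]=3
Ev 11: PC=2 idx=0 pred=T actual=T -> ctr[0]=3
Ev 12: PC=3 idx=1 pred=T actual=T -> ctr[1]=3
Ev 13: PC=3 idx=1 pred=T actual=T -> ctr[1]=3

Answer: 3 3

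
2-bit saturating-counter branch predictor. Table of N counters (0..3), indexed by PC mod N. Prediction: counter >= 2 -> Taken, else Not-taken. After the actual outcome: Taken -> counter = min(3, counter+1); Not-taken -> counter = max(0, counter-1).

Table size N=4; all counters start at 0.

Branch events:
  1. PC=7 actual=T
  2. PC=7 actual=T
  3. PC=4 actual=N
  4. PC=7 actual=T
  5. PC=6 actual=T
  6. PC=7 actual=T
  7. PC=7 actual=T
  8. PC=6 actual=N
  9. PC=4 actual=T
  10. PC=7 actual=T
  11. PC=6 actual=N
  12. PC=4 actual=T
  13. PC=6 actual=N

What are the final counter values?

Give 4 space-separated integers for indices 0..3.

Ev 1: PC=7 idx=3 pred=N actual=T -> ctr[3]=1
Ev 2: PC=7 idx=3 pred=N actual=T -> ctr[3]=2
Ev 3: PC=4 idx=0 pred=N actual=N -> ctr[0]=0
Ev 4: PC=7 idx=3 pred=T actual=T -> ctr[3]=3
Ev 5: PC=6 idx=2 pred=N actual=T -> ctr[2]=1
Ev 6: PC=7 idx=3 pred=T actual=T -> ctr[3]=3
Ev 7: PC=7 idx=3 pred=T actual=T -> ctr[3]=3
Ev 8: PC=6 idx=2 pred=N actual=N -> ctr[2]=0
Ev 9: PC=4 idx=0 pred=N actual=T -> ctr[0]=1
Ev 10: PC=7 idx=3 pred=T actual=T -> ctr[3]=3
Ev 11: PC=6 idx=2 pred=N actual=N -> ctr[2]=0
Ev 12: PC=4 idx=0 pred=N actual=T -> ctr[0]=2
Ev 13: PC=6 idx=2 pred=N actual=N -> ctr[2]=0

Answer: 2 0 0 3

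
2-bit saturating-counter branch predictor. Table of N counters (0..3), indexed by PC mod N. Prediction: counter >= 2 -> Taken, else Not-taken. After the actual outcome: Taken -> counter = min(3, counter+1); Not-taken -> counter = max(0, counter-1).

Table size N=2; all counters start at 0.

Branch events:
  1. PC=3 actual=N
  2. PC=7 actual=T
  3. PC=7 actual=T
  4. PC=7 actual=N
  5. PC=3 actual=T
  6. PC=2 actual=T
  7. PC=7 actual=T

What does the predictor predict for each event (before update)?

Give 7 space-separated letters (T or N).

Answer: N N N T N N T

Derivation:
Ev 1: PC=3 idx=1 pred=N actual=N -> ctr[1]=0
Ev 2: PC=7 idx=1 pred=N actual=T -> ctr[1]=1
Ev 3: PC=7 idx=1 pred=N actual=T -> ctr[1]=2
Ev 4: PC=7 idx=1 pred=T actual=N -> ctr[1]=1
Ev 5: PC=3 idx=1 pred=N actual=T -> ctr[1]=2
Ev 6: PC=2 idx=0 pred=N actual=T -> ctr[0]=1
Ev 7: PC=7 idx=1 pred=T actual=T -> ctr[1]=3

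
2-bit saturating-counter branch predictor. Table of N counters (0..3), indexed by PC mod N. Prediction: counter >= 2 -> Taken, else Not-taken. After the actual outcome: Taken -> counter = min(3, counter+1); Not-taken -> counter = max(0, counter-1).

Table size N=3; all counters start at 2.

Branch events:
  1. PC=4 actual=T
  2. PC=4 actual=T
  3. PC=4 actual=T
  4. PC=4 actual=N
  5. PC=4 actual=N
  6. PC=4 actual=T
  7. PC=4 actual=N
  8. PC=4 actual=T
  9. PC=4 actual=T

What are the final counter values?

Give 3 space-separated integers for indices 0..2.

Answer: 2 3 2

Derivation:
Ev 1: PC=4 idx=1 pred=T actual=T -> ctr[1]=3
Ev 2: PC=4 idx=1 pred=T actual=T -> ctr[1]=3
Ev 3: PC=4 idx=1 pred=T actual=T -> ctr[1]=3
Ev 4: PC=4 idx=1 pred=T actual=N -> ctr[1]=2
Ev 5: PC=4 idx=1 pred=T actual=N -> ctr[1]=1
Ev 6: PC=4 idx=1 pred=N actual=T -> ctr[1]=2
Ev 7: PC=4 idx=1 pred=T actual=N -> ctr[1]=1
Ev 8: PC=4 idx=1 pred=N actual=T -> ctr[1]=2
Ev 9: PC=4 idx=1 pred=T actual=T -> ctr[1]=3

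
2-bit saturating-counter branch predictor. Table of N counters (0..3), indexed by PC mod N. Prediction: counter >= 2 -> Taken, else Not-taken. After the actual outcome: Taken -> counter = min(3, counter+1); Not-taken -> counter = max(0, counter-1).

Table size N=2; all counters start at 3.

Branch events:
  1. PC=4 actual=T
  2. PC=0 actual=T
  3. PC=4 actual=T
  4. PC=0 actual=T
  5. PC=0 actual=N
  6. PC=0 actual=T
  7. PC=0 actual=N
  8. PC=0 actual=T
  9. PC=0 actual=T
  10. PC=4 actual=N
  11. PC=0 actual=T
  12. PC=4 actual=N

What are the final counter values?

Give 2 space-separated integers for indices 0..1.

Answer: 2 3

Derivation:
Ev 1: PC=4 idx=0 pred=T actual=T -> ctr[0]=3
Ev 2: PC=0 idx=0 pred=T actual=T -> ctr[0]=3
Ev 3: PC=4 idx=0 pred=T actual=T -> ctr[0]=3
Ev 4: PC=0 idx=0 pred=T actual=T -> ctr[0]=3
Ev 5: PC=0 idx=0 pred=T actual=N -> ctr[0]=2
Ev 6: PC=0 idx=0 pred=T actual=T -> ctr[0]=3
Ev 7: PC=0 idx=0 pred=T actual=N -> ctr[0]=2
Ev 8: PC=0 idx=0 pred=T actual=T -> ctr[0]=3
Ev 9: PC=0 idx=0 pred=T actual=T -> ctr[0]=3
Ev 10: PC=4 idx=0 pred=T actual=N -> ctr[0]=2
Ev 11: PC=0 idx=0 pred=T actual=T -> ctr[0]=3
Ev 12: PC=4 idx=0 pred=T actual=N -> ctr[0]=2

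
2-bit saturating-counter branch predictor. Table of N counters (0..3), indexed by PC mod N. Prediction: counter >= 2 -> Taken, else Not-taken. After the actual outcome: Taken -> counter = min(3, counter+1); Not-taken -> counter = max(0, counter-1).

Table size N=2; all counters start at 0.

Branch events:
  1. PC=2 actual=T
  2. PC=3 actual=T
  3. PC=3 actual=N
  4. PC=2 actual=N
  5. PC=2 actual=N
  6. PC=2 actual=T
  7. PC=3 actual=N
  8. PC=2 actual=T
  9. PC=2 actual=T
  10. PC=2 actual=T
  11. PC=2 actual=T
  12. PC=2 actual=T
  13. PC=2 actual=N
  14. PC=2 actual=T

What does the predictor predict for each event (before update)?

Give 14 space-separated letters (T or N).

Answer: N N N N N N N N T T T T T T

Derivation:
Ev 1: PC=2 idx=0 pred=N actual=T -> ctr[0]=1
Ev 2: PC=3 idx=1 pred=N actual=T -> ctr[1]=1
Ev 3: PC=3 idx=1 pred=N actual=N -> ctr[1]=0
Ev 4: PC=2 idx=0 pred=N actual=N -> ctr[0]=0
Ev 5: PC=2 idx=0 pred=N actual=N -> ctr[0]=0
Ev 6: PC=2 idx=0 pred=N actual=T -> ctr[0]=1
Ev 7: PC=3 idx=1 pred=N actual=N -> ctr[1]=0
Ev 8: PC=2 idx=0 pred=N actual=T -> ctr[0]=2
Ev 9: PC=2 idx=0 pred=T actual=T -> ctr[0]=3
Ev 10: PC=2 idx=0 pred=T actual=T -> ctr[0]=3
Ev 11: PC=2 idx=0 pred=T actual=T -> ctr[0]=3
Ev 12: PC=2 idx=0 pred=T actual=T -> ctr[0]=3
Ev 13: PC=2 idx=0 pred=T actual=N -> ctr[0]=2
Ev 14: PC=2 idx=0 pred=T actual=T -> ctr[0]=3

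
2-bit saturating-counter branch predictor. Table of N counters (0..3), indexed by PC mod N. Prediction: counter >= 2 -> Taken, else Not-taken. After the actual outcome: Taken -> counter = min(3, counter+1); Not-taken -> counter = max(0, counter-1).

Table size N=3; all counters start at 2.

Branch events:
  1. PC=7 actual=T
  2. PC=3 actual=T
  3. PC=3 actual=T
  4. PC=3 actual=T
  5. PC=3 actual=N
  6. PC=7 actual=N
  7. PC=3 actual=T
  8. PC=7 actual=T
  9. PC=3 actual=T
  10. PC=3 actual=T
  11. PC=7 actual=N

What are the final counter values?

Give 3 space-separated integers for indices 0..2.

Answer: 3 2 2

Derivation:
Ev 1: PC=7 idx=1 pred=T actual=T -> ctr[1]=3
Ev 2: PC=3 idx=0 pred=T actual=T -> ctr[0]=3
Ev 3: PC=3 idx=0 pred=T actual=T -> ctr[0]=3
Ev 4: PC=3 idx=0 pred=T actual=T -> ctr[0]=3
Ev 5: PC=3 idx=0 pred=T actual=N -> ctr[0]=2
Ev 6: PC=7 idx=1 pred=T actual=N -> ctr[1]=2
Ev 7: PC=3 idx=0 pred=T actual=T -> ctr[0]=3
Ev 8: PC=7 idx=1 pred=T actual=T -> ctr[1]=3
Ev 9: PC=3 idx=0 pred=T actual=T -> ctr[0]=3
Ev 10: PC=3 idx=0 pred=T actual=T -> ctr[0]=3
Ev 11: PC=7 idx=1 pred=T actual=N -> ctr[1]=2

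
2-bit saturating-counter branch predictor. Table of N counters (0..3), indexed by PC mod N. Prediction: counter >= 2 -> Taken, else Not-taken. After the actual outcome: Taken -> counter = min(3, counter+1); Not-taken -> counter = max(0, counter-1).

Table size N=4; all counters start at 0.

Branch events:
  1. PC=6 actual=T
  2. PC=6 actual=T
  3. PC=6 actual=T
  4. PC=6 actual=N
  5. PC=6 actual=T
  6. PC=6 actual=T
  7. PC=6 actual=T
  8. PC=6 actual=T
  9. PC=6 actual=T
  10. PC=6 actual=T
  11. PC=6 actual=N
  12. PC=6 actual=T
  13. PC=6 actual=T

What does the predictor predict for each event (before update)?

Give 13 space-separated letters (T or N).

Ev 1: PC=6 idx=2 pred=N actual=T -> ctr[2]=1
Ev 2: PC=6 idx=2 pred=N actual=T -> ctr[2]=2
Ev 3: PC=6 idx=2 pred=T actual=T -> ctr[2]=3
Ev 4: PC=6 idx=2 pred=T actual=N -> ctr[2]=2
Ev 5: PC=6 idx=2 pred=T actual=T -> ctr[2]=3
Ev 6: PC=6 idx=2 pred=T actual=T -> ctr[2]=3
Ev 7: PC=6 idx=2 pred=T actual=T -> ctr[2]=3
Ev 8: PC=6 idx=2 pred=T actual=T -> ctr[2]=3
Ev 9: PC=6 idx=2 pred=T actual=T -> ctr[2]=3
Ev 10: PC=6 idx=2 pred=T actual=T -> ctr[2]=3
Ev 11: PC=6 idx=2 pred=T actual=N -> ctr[2]=2
Ev 12: PC=6 idx=2 pred=T actual=T -> ctr[2]=3
Ev 13: PC=6 idx=2 pred=T actual=T -> ctr[2]=3

Answer: N N T T T T T T T T T T T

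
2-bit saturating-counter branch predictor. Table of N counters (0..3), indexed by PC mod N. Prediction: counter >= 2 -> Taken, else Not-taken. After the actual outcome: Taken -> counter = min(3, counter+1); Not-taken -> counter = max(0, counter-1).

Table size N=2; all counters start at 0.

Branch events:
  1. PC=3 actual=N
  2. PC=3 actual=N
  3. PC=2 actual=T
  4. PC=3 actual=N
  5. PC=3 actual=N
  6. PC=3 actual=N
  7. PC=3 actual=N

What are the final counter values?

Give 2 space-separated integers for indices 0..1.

Answer: 1 0

Derivation:
Ev 1: PC=3 idx=1 pred=N actual=N -> ctr[1]=0
Ev 2: PC=3 idx=1 pred=N actual=N -> ctr[1]=0
Ev 3: PC=2 idx=0 pred=N actual=T -> ctr[0]=1
Ev 4: PC=3 idx=1 pred=N actual=N -> ctr[1]=0
Ev 5: PC=3 idx=1 pred=N actual=N -> ctr[1]=0
Ev 6: PC=3 idx=1 pred=N actual=N -> ctr[1]=0
Ev 7: PC=3 idx=1 pred=N actual=N -> ctr[1]=0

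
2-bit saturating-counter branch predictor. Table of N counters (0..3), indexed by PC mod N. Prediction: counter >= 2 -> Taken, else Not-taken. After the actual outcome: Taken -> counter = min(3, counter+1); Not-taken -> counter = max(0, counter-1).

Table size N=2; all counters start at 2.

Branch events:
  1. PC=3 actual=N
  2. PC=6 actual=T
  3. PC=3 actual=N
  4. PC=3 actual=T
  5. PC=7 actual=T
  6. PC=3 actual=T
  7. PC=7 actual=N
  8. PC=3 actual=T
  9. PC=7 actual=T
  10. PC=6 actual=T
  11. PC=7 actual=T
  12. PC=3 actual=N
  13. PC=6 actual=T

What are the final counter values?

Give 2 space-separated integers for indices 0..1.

Ev 1: PC=3 idx=1 pred=T actual=N -> ctr[1]=1
Ev 2: PC=6 idx=0 pred=T actual=T -> ctr[0]=3
Ev 3: PC=3 idx=1 pred=N actual=N -> ctr[1]=0
Ev 4: PC=3 idx=1 pred=N actual=T -> ctr[1]=1
Ev 5: PC=7 idx=1 pred=N actual=T -> ctr[1]=2
Ev 6: PC=3 idx=1 pred=T actual=T -> ctr[1]=3
Ev 7: PC=7 idx=1 pred=T actual=N -> ctr[1]=2
Ev 8: PC=3 idx=1 pred=T actual=T -> ctr[1]=3
Ev 9: PC=7 idx=1 pred=T actual=T -> ctr[1]=3
Ev 10: PC=6 idx=0 pred=T actual=T -> ctr[0]=3
Ev 11: PC=7 idx=1 pred=T actual=T -> ctr[1]=3
Ev 12: PC=3 idx=1 pred=T actual=N -> ctr[1]=2
Ev 13: PC=6 idx=0 pred=T actual=T -> ctr[0]=3

Answer: 3 2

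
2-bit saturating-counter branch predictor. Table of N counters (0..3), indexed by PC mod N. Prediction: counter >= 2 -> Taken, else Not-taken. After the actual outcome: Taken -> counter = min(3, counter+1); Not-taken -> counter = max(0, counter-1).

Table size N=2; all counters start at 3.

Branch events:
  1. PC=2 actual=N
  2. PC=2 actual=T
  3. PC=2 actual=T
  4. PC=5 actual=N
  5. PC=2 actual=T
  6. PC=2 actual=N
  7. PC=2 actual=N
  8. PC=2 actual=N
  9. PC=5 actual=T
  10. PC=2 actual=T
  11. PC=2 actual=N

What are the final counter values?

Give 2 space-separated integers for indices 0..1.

Answer: 0 3

Derivation:
Ev 1: PC=2 idx=0 pred=T actual=N -> ctr[0]=2
Ev 2: PC=2 idx=0 pred=T actual=T -> ctr[0]=3
Ev 3: PC=2 idx=0 pred=T actual=T -> ctr[0]=3
Ev 4: PC=5 idx=1 pred=T actual=N -> ctr[1]=2
Ev 5: PC=2 idx=0 pred=T actual=T -> ctr[0]=3
Ev 6: PC=2 idx=0 pred=T actual=N -> ctr[0]=2
Ev 7: PC=2 idx=0 pred=T actual=N -> ctr[0]=1
Ev 8: PC=2 idx=0 pred=N actual=N -> ctr[0]=0
Ev 9: PC=5 idx=1 pred=T actual=T -> ctr[1]=3
Ev 10: PC=2 idx=0 pred=N actual=T -> ctr[0]=1
Ev 11: PC=2 idx=0 pred=N actual=N -> ctr[0]=0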